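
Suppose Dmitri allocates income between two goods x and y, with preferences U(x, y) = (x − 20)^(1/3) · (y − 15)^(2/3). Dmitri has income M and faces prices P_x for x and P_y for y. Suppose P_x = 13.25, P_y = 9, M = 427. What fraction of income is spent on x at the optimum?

share on x = 0.6417

Let x' = x−20, y' = y−15. MRS = (1/2)·y'/x' = P_x/P_y.
After buying the subsistence bundle (20, 15), a share 1/3 of the remaining income goes to x: x* = 20 + 1/3·(M − 20P_x − 15P_y)/P_x.
Discretionary income = 427 − 20·13.25 − 15·9 = 27; x* = 20 + 1/3·27/13.25 = 20.6792; y* = 15 + 2/3·27/9 = 17.
Expenditure on x: 13.25·20.6792 = 274; share = 0.6417.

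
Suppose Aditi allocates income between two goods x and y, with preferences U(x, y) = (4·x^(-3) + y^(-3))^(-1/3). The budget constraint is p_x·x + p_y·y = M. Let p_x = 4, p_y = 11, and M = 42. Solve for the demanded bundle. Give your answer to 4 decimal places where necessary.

MU_x ∝ 4·x^(-4), MU_y ∝ y^(-4), so MRS = 4·(y/x)^(4) = p_x/p_y.
Solve for the ratio: y/x = [(1/4)·p_x/p_y]^(0.25).
Substitute y = (y/x)·x into the budget: x* = M/(p_x + p_y·(y/x)).
Numerically y/x = 0.5491, so x* = 42/(4 + 11·0.5491) = 4.1832 and y* = 0.5491·4.1832 = 2.297.

x* = 4.1832, y* = 2.297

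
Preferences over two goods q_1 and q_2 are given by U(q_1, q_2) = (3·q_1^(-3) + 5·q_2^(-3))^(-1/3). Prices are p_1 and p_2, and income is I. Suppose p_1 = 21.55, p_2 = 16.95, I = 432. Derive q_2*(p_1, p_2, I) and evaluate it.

MRS = MU_q_1/MU_q_2 = (3/5)·(q_2/q_1)^(4). Set equal to p_1/p_2.
Hence q_2/q_1 = ((5/3)·p_1/p_2)^(1/(4)), i.e. raised to the 0.25 power.
With the ratio pinned down, the budget gives q_1* = I/(p_1 + p_2·(q_2/q_1)) and q_2* = (q_2/q_1)·q_1*.
Numerically q_2/q_1 = 1.206512, so q_1* = 432/(21.55 + 16.95·1.206512) = 10.2856 and q_2* = 1.206512·10.2856 = 12.4097.

q_2* = 12.4097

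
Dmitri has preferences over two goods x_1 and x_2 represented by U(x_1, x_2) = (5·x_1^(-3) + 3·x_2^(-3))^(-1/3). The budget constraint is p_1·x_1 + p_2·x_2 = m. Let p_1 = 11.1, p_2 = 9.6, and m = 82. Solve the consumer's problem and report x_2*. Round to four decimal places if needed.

Substitute x_2 = (x_2/x_1)·x_1 into the budget: x_1* = m/(p_1 + p_2·(x_2/x_1)).
Numerically x_2/x_1 = 0.912643, so x_1* = 82/(11.1 + 9.6·0.912643) = 4.1286 and x_2* = 0.912643·4.1286 = 3.768.

x_2* = 3.768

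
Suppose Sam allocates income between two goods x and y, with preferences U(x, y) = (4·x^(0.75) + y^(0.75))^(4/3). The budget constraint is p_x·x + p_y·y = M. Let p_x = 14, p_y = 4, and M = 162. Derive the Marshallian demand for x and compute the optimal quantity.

MU_x ∝ 4·x^(-0.25), MU_y ∝ y^(-0.25), so MRS = 4·(y/x)^(0.25) = p_x/p_y.
Hence y/x = ((1/4)·p_x/p_y)^(1/(0.25)), i.e. raised to the 4 power.
Substitute y = (y/x)·x into the budget: x* = M/(p_x + p_y·(y/x)).
Numerically y/x = 0.586182, so x* = 162/(14 + 4·0.586182) = 9.9115.

x* = 9.9115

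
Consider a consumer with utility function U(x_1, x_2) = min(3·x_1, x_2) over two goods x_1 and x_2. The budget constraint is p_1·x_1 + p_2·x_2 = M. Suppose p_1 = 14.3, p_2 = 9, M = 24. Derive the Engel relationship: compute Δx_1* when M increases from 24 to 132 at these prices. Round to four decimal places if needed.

Δx_1* = 2.615

Leontief preferences: the optimum is at the kink where x_1/1 = x_2/3, i.e. x_2 = 3·x_1.
Budget: p_1·x_1 + p_2·3·x_1 = M, so (p_1 + 3·p_2)·x_1 = M.
Demand: x_1*(p_1,p_2,M) = M/(p_1 + 3·p_2), x_2* = 3·M/(p_1 + 3·p_2).
Here 14.3 + 3·9 = 41.3, giving x_1* = 0.5811.
At M' = 132: x_1* = 3.1961. Change: 3.1961 − 0.5811 = 2.615.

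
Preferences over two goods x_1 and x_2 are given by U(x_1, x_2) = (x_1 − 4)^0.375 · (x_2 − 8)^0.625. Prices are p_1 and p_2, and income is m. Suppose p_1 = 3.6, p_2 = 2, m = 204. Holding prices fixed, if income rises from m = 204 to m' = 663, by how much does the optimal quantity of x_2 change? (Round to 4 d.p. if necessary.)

Δx_2* = 143.4375

Discretionary income = 204 − 4·3.6 − 8·2 = 173.6; x_2* = 8 + 0.625·173.6/2 = 62.25.
At m' = 663: x_2* = 205.6875. Change: 205.6875 − 62.25 = 143.4375.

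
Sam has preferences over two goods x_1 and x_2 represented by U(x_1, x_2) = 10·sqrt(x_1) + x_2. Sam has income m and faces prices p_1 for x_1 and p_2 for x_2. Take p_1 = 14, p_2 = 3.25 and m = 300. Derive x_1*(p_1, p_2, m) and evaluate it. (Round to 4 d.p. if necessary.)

Set MRS = p_1/p_2: 5·x_1^(−1/2) = p_1/p_2.
Solve: √x_1 = 5·p_2/p_1, so x_1*(p_1,p_2) = (5·p_2/p_1)², and x_2* = (m − p_1·x_1*)/p_2.
Plugging in: x_1* = (5·3.25/14)² = 1.3473.

x_1* = 1.3473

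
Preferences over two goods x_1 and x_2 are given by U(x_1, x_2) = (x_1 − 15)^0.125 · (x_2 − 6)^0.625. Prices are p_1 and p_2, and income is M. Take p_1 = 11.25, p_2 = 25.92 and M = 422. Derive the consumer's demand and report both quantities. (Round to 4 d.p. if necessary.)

MRS = (1/5)·(x_2−6)/(x_1−15). Tangency with p_1/p_2 gives x_2−6 = 5·(p_1/p_2)·(x_1−15).
Substituting into the budget: x_1* = 15 + 1/6·(M − 15·p_1 − 6·p_2)/p_1, and x_2* = 6 + 5/6·(…)/p_2.
Discretionary income = 422 − 15·11.25 − 6·25.92 = 97.73; x_1* = 15 + 1/6·97.73/11.25 = 16.4479; x_2* = 6 + 5/6·97.73/25.92 = 9.142.

x_1* = 16.4479, x_2* = 9.142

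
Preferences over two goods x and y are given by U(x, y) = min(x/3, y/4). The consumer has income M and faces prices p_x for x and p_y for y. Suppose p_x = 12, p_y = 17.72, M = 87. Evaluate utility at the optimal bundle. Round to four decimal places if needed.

Demand: x*(p_x,p_y,M) = 3·M/(3·p_x + 4·p_y), y* = 4·M/(3·p_x + 4·p_y).
Here 3·12 + 4·17.72 = 106.88, giving x* = 2.442 and y* = 3.256.
Utility at the optimum: U(2.442, 3.256) = 0.814.

V = 0.814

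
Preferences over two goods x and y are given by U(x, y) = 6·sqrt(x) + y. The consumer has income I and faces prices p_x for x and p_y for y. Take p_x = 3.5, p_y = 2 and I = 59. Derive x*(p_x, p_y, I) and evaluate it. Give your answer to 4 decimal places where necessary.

Set MRS = p_x/p_y: 3·x^(−1/2) = p_x/p_y.
Thus x* = (3·p_y/p_x)² — independent of I — with the rest of income spent on y.
Plugging in: x* = (3·2/3.5)² = 2.9388.

x* = 2.9388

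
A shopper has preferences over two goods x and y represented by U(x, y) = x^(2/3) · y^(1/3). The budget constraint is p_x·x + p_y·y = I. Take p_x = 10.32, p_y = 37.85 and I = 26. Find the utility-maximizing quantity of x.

The MRS is 2·y/x. Set MRS = p_x/p_y.
Rearranging, p_y·y = (1/2)·p_x·x. Substituting into the budget gives p_x·x·(1 + (1/2)) = I.
Demand: x*(p_x,p_y,I) = 2/3·I/p_x and y* = 1/3·I/p_y.
At p_x=10.32, p_y=37.85, I=26: x* = 2/3·26/10.32 = 1.6796.

x* = 1.6796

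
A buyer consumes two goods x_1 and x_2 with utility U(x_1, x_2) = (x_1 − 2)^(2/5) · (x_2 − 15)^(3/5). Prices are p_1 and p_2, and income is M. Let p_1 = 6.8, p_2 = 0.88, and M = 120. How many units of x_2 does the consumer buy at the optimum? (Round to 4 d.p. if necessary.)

x_2* = 78.5455

This is Cobb-Douglas in (x_1−2, x_2−15): tangency gives 0.4·p_2·(x_2−15) = 0.6·p_1·(x_1−2).
After buying the subsistence bundle (2, 15), a share 0.4 of the remaining income goes to x_1: x_1* = 2 + 0.4·(M − 2p_1 − 15p_2)/p_1.
Discretionary income = 120 − 2·6.8 − 15·0.88 = 93.2; x_2* = 15 + 0.6·93.2/0.88 = 78.5455.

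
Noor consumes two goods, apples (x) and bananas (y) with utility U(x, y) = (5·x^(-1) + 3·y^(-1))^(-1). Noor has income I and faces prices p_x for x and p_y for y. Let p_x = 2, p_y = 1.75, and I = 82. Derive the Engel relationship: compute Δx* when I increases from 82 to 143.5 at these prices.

From the CES first-order condition, (5/3)·(y/x)^(2) = p_x/p_y.
Hence y/x = ((3/5)·p_x/p_y)^(1/(2)), i.e. raised to the 0.5 power.
Substitute y = (y/x)·x into the budget: x* = I/(p_x + p_y·(y/x)).
Numerically y/x = 0.828079, so x* = 82/(2 + 1.75·0.828079) = 23.7741.
At I' = 143.5: x* = 41.6046. Change: 41.6046 − 23.7741 = 17.8305.

Δx* = 17.8305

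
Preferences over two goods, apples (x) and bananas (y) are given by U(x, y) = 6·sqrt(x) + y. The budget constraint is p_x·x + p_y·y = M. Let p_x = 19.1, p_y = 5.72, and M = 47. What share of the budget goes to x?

share on x = 0.328

Utility is quasi-linear in y; the FOC for x is 3/√x = p_x/p_y.
Solve: √x = 3·p_y/p_x, so x*(p_x,p_y) = (3·p_y/p_x)², and y* = (M − p_x·x*)/p_y.
Plugging in: x* = (3·5.72/19.1)² = 0.8072, y* = 5.5215.
Expenditure on x: 19.1·0.8072 = 15.417; share = 0.328.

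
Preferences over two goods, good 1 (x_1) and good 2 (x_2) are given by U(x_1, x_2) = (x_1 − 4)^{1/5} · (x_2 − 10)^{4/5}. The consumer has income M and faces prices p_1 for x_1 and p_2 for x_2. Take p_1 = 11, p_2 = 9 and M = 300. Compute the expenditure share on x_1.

This is Cobb-Douglas in (x_1−4, x_2−10): tangency gives 0.2·p_2·(x_2−10) = 0.8·p_1·(x_1−4).
Substituting into the budget: x_1* = 4 + 0.2·(M − 4·p_1 − 10·p_2)/p_1, and x_2* = 10 + 0.8·(…)/p_2.
Discretionary income = 300 − 4·11 − 10·9 = 166; x_1* = 4 + 0.2·166/11 = 7.0182; x_2* = 10 + 0.8·166/9 = 24.7556.
Expenditure on x_1: 11·7.0182 = 77.2; share = 0.2573.

share on x_1 = 0.2573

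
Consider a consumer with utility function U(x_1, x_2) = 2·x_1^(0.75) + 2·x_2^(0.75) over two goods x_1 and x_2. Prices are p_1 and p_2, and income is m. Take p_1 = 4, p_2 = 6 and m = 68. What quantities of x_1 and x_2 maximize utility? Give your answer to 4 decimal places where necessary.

x_1* = 13.1143, x_2* = 2.5905

MU_x_1 ∝ 2·x_1^(-0.25), MU_x_2 ∝ 2·x_2^(-0.25), so MRS = (x_2/x_1)^(0.25) = p_1/p_2.
Solve for the ratio: x_2/x_1 = [p_1/p_2]^(4).
With the ratio pinned down, the budget gives x_1* = m/(p_1 + p_2·(x_2/x_1)) and x_2* = (x_2/x_1)·x_1*.
Numerically x_2/x_1 = 0.197531, so x_1* = 68/(4 + 6·0.197531) = 13.1143 and x_2* = 0.197531·13.1143 = 2.5905.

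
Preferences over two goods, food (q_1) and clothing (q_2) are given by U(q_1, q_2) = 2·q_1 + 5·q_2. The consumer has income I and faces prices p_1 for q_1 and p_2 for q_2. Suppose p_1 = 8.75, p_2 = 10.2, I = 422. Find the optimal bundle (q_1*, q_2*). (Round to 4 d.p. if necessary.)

q_1* = 0, q_2* = 41.3725

Numerically: q_1* = 0, q_2* = 41.3725.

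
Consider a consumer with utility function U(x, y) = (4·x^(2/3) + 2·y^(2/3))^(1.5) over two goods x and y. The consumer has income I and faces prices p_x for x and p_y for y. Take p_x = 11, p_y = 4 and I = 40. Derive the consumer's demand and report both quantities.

x* = 1.8693, y* = 4.8594

MRS = MU_x/MU_y = 2·(y/x)^(1/3). Set equal to p_x/p_y.
Solve for the ratio: y/x = [(1/2)·p_x/p_y]^(3).
With the ratio pinned down, the budget gives x* = I/(p_x + p_y·(y/x)) and y* = (y/x)·x*.
Numerically y/x = 2.599609, so x* = 40/(11 + 4·2.599609) = 1.8693 and y* = 2.599609·1.8693 = 4.8594.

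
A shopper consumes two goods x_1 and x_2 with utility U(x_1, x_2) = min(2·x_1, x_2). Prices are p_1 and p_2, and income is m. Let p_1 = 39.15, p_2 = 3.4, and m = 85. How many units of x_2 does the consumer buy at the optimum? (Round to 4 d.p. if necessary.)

x_2* = 3.6997

Demand: x_1*(p_1,p_2,m) = m/(p_1 + 2·p_2), x_2* = 2·m/(p_1 + 2·p_2).
Here 39.15 + 2·3.4 = 45.95, giving x_2* = 3.6997.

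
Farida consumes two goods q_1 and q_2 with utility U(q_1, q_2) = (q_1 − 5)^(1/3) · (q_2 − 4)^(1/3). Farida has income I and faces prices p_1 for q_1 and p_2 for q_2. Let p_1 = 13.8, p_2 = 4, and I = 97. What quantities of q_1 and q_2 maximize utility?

MRS = (q_2−4)/(q_1−5). Tangency with p_1/p_2 gives q_2−4 = (p_1/p_2)·(q_1−5).
Substituting into the budget: q_1* = 5 + 0.5·(I − 5·p_1 − 4·p_2)/p_1, and q_2* = 4 + 0.5·(…)/p_2.
Discretionary income = 97 − 5·13.8 − 4·4 = 12; q_1* = 5 + 0.5·12/13.8 = 5.4348; q_2* = 4 + 0.5·12/4 = 5.5.

q_1* = 5.4348, q_2* = 5.5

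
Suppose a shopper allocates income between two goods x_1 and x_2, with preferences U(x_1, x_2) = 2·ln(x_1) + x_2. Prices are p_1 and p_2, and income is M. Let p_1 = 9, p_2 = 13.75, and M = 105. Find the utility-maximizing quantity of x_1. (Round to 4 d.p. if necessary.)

x_1* = 3.0556

Set MRS = p_1/p_2: (2/x_1)/1 = p_1/p_2.
So x_1*(p_1,p_2) = 2·p_2/p_1, independent of income; and x_2* = (M − 2·p_2)/p_2.
At the given prices: x_1* = 2·13.75/9 = 3.0556.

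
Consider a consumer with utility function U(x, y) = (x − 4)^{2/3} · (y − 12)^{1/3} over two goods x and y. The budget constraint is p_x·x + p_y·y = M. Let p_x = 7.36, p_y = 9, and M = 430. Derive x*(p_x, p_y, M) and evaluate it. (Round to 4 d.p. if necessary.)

x* = 30.5

MRS = 2·(y−12)/(x−4). Tangency with p_x/p_y gives y−12 = (1/2)·(p_x/p_y)·(x−4).
After buying the subsistence bundle (4, 12), a share 2/3 of the remaining income goes to x: x* = 4 + 2/3·(M − 4p_x − 12p_y)/p_x.
Discretionary income = 430 − 4·7.36 − 12·9 = 292.56; x* = 4 + 2/3·292.56/7.36 = 30.5.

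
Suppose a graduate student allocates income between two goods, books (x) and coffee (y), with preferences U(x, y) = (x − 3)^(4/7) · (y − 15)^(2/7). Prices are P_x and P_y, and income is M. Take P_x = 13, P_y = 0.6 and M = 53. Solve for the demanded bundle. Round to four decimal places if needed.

x* = 3.2564, y* = 17.7778

After buying the subsistence bundle (3, 15), a share 2/3 of the remaining income goes to x: x* = 3 + 2/3·(M − 3P_x − 15P_y)/P_x.
Discretionary income = 53 − 3·13 − 15·0.6 = 5; x* = 3 + 2/3·5/13 = 3.2564; y* = 15 + 1/3·5/0.6 = 17.7778.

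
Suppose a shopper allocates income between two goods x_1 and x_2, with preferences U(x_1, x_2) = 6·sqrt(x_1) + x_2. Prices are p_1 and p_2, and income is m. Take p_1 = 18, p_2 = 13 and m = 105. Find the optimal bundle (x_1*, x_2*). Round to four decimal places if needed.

x_1* = 4.6944, x_2* = 1.5769

Plugging in: x_1* = (3·13/18)² = 4.6944, x_2* = 1.5769.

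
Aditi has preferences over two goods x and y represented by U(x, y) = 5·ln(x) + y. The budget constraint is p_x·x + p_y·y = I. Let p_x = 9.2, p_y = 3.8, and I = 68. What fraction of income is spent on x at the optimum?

Set MRS = p_x/p_y: (5/x)/1 = p_x/p_y.
So x*(p_x,p_y) = 5·p_y/p_x, independent of income; and y* = (I − 5·p_y)/p_y.
At the given prices: x* = 5·3.8/9.2 = 2.0652, and y* = 12.8947.
Expenditure on x: 9.2·2.0652 = 19; share = 0.2794.

share on x = 0.2794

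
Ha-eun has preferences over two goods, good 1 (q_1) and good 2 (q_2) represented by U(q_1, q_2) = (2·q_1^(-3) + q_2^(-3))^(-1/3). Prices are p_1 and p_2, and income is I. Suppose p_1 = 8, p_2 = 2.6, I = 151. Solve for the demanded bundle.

MU_q_1 ∝ 2·q_1^(-4), MU_q_2 ∝ q_2^(-4), so MRS = 2·(q_2/q_1)^(4) = p_1/p_2.
Hence q_2/q_1 = ((1/2)·p_1/p_2)^(1/(4)), i.e. raised to the 0.25 power.
With the ratio pinned down, the budget gives q_1* = I/(p_1 + p_2·(q_2/q_1)) and q_2* = (q_2/q_1)·q_1*.
Numerically q_2/q_1 = 1.113709, so q_1* = 151/(8 + 2.6·1.113709) = 13.8588 and q_2* = 1.113709·13.8588 = 15.4346.

q_1* = 13.8588, q_2* = 15.4346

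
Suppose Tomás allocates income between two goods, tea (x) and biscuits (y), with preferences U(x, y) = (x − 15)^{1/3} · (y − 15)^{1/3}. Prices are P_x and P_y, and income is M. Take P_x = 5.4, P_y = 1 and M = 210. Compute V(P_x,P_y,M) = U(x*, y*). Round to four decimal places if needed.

Let x' = x−15, y' = y−15. MRS = y'/x' = P_x/P_y.
After buying the subsistence bundle (15, 15), a share 0.5 of the remaining income goes to x: x* = 15 + 0.5·(M − 15P_x − 15P_y)/P_x.
Discretionary income = 210 − 15·5.4 − 15·1 = 114; x* = 15 + 0.5·114/5.4 = 25.5556; y* = 15 + 0.5·114/1 = 72.
Utility at the optimum: U(25.5556, 72) = 8.4421.

V = 8.4421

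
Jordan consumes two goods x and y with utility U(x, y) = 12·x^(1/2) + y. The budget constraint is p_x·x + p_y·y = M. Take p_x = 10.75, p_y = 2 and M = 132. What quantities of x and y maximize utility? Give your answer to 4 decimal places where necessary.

Utility is quasi-linear in y; the FOC for x is 6/√x = p_x/p_y.
Thus x* = (6·p_y/p_x)² — independent of M — with the rest of income spent on y.
Plugging in: x* = (6·2/10.75)² = 1.2461, y* = 59.3023.

x* = 1.2461, y* = 59.3023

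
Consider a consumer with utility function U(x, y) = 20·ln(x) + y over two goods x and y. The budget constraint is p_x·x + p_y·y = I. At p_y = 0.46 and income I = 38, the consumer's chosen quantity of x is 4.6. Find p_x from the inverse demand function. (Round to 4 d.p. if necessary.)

Set MRS = p_x/p_y: (20/x)/1 = p_x/p_y.
So x*(p_x,p_y) = 20·p_y/p_x, independent of income; and y* = (I − 20·p_y)/p_y.
Set x* = 4.6 in the demand function and solve for p_x: p_x = 2.

p_x = 2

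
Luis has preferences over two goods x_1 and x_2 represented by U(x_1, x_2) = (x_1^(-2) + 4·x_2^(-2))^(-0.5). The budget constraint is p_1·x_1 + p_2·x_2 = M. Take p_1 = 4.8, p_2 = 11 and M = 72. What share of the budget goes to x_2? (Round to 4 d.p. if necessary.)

MU_x_1 ∝ x_1^(-3), MU_x_2 ∝ 4·x_2^(-3), so MRS = (1/4)·(x_2/x_1)^(3) = p_1/p_2.
Solve for the ratio: x_2/x_1 = [4·p_1/p_2]^(1/3).
Substitute x_2 = (x_2/x_1)·x_1 into the budget: x_1* = M/(p_1 + p_2·(x_2/x_1)).
Numerically x_2/x_1 = 1.204027, so x_1* = 72/(4.8 + 11·1.204027) = 3.9902 and x_2* = 1.204027·3.9902 = 4.8043.
Expenditure on x_2: 11·4.8043 = 52.8471; share = 0.734.

share on x_2 = 0.734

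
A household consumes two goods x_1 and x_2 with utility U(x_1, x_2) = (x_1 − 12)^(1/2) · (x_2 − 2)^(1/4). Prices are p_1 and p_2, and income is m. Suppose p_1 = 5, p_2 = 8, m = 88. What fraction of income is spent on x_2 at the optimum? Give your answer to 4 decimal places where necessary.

Let x_1' = x_1−12, x_2' = x_2−2. MRS = 2·x_2'/x_1' = p_1/p_2.
Substituting into the budget: x_1* = 12 + 2/3·(m − 12·p_1 − 2·p_2)/p_1, and x_2* = 2 + 1/3·(…)/p_2.
Discretionary income = 88 − 12·5 − 2·8 = 12; x_1* = 12 + 2/3·12/5 = 13.6; x_2* = 2 + 1/3·12/8 = 2.5.
Expenditure on x_2: 8·2.5 = 20; share = 0.2273.

share on x_2 = 0.2273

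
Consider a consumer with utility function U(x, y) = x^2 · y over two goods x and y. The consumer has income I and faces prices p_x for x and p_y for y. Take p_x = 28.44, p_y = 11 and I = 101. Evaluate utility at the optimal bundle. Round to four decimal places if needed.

V = 17.1557

Demand: x*(p_x,p_y,I) = 2/3·I/p_x and y* = 1/3·I/p_y.
At p_x=28.44, p_y=11, I=101: x* = 2/3·101/28.44 = 2.3676, y* = 3.0606.
Utility at the optimum: U(2.3676, 3.0606) = 17.1557.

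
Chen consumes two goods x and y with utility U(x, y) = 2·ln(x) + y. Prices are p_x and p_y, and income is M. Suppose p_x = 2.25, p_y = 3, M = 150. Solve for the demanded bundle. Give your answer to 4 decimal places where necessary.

x* = 2.6667, y* = 48

So x*(p_x,p_y) = 2·p_y/p_x, independent of income; and y* = (M − 2·p_y)/p_y.
At the given prices: x* = 2·3/2.25 = 2.6667, and y* = 48.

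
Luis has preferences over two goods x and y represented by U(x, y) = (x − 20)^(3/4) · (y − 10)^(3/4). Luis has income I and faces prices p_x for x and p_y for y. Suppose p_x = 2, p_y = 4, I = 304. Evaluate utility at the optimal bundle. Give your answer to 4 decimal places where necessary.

Let x' = x−20, y' = y−10. MRS = y'/x' = p_x/p_y.
Substituting into the budget: x* = 20 + 0.5·(I − 20·p_x − 10·p_y)/p_x, and y* = 10 + 0.5·(…)/p_y.
Discretionary income = 304 − 20·2 − 10·4 = 224; x* = 20 + 0.5·224/2 = 76; y* = 10 + 0.5·224/4 = 38.
Utility at the optimum: U(76, 38) = 249.1779.

V = 249.1779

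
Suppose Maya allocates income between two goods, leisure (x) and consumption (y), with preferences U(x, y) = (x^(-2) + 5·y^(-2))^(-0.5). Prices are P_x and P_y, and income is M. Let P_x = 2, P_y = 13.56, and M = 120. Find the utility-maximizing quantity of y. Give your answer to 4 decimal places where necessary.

y* = 7.6076

Substitute y = (y/x)·x into the budget: x* = M/(P_x + P_y·(y/x)).
Numerically y/x = 0.903469, so x* = 120/(2 + 13.56·0.903469) = 8.4204 and y* = 0.903469·8.4204 = 7.6076.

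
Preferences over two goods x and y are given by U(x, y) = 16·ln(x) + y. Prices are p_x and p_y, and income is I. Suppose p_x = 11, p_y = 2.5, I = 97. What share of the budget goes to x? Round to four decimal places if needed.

MU_x = 16/x, MU_y = 1. Tangency: 16/x = p_x/p_y.
So x*(p_x,p_y) = 16·p_y/p_x, independent of income; and y* = (I − 16·p_y)/p_y.
At the given prices: x* = 16·2.5/11 = 3.6364, and y* = 22.8.
Expenditure on x: 11·3.6364 = 40; share = 0.4124.

share on x = 0.4124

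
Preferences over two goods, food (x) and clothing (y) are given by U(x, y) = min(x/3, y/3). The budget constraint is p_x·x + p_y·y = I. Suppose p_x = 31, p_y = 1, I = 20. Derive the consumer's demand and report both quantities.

Demand: x*(p_x,p_y,I) = 3·I/(3·p_x + 3·p_y), y* = 3·I/(3·p_x + 3·p_y).
Here 3·31 + 3·1 = 96, giving x* = 0.625 and y* = 0.625.

x* = 0.625, y* = 0.625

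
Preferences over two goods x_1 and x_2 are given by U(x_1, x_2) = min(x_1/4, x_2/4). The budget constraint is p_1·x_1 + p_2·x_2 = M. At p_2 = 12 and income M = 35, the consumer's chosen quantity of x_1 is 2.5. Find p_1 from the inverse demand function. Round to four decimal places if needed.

With perfect complements, no substitution: consume in ratio x_1:x_2 = 4:4.
Budget: p_1·x_1 + p_2·x_1 = M, so (4·p_1 + 4·p_2)·x_1 = 4·M.
Demand: x_1*(p_1,p_2,M) = 4·M/(4·p_1 + 4·p_2), x_2* = 4·M/(4·p_1 + 4·p_2).
Set x_1* = 2.5 in the demand function and solve for p_1: p_1 = 2.

p_1 = 2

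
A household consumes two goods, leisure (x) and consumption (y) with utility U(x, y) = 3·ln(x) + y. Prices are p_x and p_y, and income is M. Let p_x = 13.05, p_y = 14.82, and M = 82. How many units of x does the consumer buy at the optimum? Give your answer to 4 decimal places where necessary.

Set MRS = p_x/p_y: (3/x)/1 = p_x/p_y.
So x*(p_x,p_y) = 3·p_y/p_x, independent of income; and y* = (M − 3·p_y)/p_y.
At the given prices: x* = 3·14.82/13.05 = 3.4069.

x* = 3.4069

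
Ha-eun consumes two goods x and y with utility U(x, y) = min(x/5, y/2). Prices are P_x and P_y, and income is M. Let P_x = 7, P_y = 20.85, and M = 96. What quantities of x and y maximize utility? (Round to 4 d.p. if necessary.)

Demand: x*(P_x,P_y,M) = 5·M/(5·P_x + 2·P_y), y* = 2·M/(5·P_x + 2·P_y).
Here 5·7 + 2·20.85 = 76.7, giving x* = 6.2581 and y* = 2.5033.

x* = 6.2581, y* = 2.5033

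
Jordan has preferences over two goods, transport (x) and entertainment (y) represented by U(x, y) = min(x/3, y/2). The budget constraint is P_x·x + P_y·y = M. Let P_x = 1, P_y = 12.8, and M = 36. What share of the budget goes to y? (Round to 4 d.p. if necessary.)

share on y = 0.8951

Leontief preferences: the optimum is at the kink where x/3 = y/2, i.e. y = (2/3)·x.
Budget: P_x·x + P_y·(2/3)·x = M, so (3·P_x + 2·P_y)·x = 3·M.
Demand: x*(P_x,P_y,M) = 3·M/(3·P_x + 2·P_y), y* = 2·M/(3·P_x + 2·P_y).
Here 3·1 + 2·12.8 = 28.6, giving x* = 3.7762 and y* = 2.5175.
Expenditure on y: 12.8·2.5175 = 32.2238; share = 0.8951.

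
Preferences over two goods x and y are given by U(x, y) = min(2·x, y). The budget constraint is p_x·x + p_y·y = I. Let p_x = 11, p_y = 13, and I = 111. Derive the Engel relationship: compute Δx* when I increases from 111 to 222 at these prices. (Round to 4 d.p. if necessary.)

Δx* = 3

Demand: x*(p_x,p_y,I) = I/(p_x + 2·p_y), y* = 2·I/(p_x + 2·p_y).
Here 11 + 2·13 = 37, giving x* = 3.
At I' = 222: x* = 6. Change: 6 − 3 = 3.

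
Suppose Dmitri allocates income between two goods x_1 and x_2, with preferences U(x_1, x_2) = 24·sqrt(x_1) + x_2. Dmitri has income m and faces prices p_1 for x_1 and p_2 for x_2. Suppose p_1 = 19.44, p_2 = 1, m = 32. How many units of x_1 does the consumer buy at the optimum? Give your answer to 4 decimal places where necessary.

x_1* = 0.381

Solve: √x_1 = 12·p_2/p_1, so x_1*(p_1,p_2) = (12·p_2/p_1)², and x_2* = (m − p_1·x_1*)/p_2.
Plugging in: x_1* = (12·1/19.44)² = 0.381.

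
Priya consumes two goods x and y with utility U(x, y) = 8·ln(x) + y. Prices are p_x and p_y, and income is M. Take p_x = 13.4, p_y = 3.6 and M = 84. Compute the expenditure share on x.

MU_x = 8/x, MU_y = 1. Tangency: 8/x = p_x/p_y.
So x*(p_x,p_y) = 8·p_y/p_x, independent of income; and y* = (M − 8·p_y)/p_y.
At the given prices: x* = 8·3.6/13.4 = 2.1493, and y* = 15.3333.
Expenditure on x: 13.4·2.1493 = 28.8; share = 0.3429.

share on x = 0.3429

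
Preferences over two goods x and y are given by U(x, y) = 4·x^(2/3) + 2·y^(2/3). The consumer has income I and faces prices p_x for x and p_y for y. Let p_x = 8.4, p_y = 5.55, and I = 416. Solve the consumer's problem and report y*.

MU_x ∝ 4·x^(-1/3), MU_y ∝ 2·y^(-1/3), so MRS = 2·(y/x)^(1/3) = p_x/p_y.
Solve for the ratio: y/x = [(1/2)·p_x/p_y]^(3).
Substitute y = (y/x)·x into the budget: x* = I/(p_x + p_y·(y/x)).
Numerically y/x = 0.43338, so x* = 416/(8.4 + 5.55·0.43338) = 38.4998 and y* = 0.43338·38.4998 = 16.685.

y* = 16.685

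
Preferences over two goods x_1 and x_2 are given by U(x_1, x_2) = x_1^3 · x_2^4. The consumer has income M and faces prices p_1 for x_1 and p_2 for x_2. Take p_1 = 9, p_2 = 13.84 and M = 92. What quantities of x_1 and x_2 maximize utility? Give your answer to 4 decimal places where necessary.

The MRS is (3/4)·x_2/x_1. Set MRS = p_1/p_2.
Rearranging, p_2·x_2 = (4/3)·p_1·x_1. Substituting into the budget gives p_1·x_1·(1 + (4/3)) = M.
Demand: x_1*(p_1,p_2,M) = 3/7·M/p_1 and x_2* = 4/7·M/p_2.
At p_1=9, p_2=13.84, M=92: x_1* = 3/7·92/9 = 4.381, x_2* = 3.7985.

x_1* = 4.381, x_2* = 3.7985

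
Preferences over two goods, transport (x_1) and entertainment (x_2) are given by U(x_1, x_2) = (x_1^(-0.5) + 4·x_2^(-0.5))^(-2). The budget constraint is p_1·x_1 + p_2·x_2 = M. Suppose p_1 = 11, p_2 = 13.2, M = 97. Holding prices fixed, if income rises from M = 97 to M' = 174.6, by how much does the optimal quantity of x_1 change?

MRS = MU_x_1/MU_x_2 = (1/4)·(x_2/x_1)^(1.5). Set equal to p_1/p_2.
Solve for the ratio: x_2/x_1 = [4·p_1/p_2]^(2/3).
Substitute x_2 = (x_2/x_1)·x_1 into the budget: x_1* = M/(p_1 + p_2·(x_2/x_1)).
Numerically x_2/x_1 = 2.231443, so x_1* = 97/(11 + 13.2·2.231443) = 2.3977.
At M' = 174.6: x_1* = 4.3159. Change: 4.3159 − 2.3977 = 1.9182.

Δx_1* = 1.9182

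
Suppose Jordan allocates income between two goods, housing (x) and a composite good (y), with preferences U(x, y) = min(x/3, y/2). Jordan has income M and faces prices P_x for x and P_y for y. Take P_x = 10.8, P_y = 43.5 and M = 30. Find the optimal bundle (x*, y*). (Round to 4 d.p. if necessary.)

Leontief preferences: the optimum is at the kink where x/3 = y/2, i.e. y = (2/3)·x.
Budget: P_x·x + P_y·(2/3)·x = M, so (3·P_x + 2·P_y)·x = 3·M.
Demand: x*(P_x,P_y,M) = 3·M/(3·P_x + 2·P_y), y* = 2·M/(3·P_x + 2·P_y).
Here 3·10.8 + 2·43.5 = 119.4, giving x* = 0.7538 and y* = 0.5025.

x* = 0.7538, y* = 0.5025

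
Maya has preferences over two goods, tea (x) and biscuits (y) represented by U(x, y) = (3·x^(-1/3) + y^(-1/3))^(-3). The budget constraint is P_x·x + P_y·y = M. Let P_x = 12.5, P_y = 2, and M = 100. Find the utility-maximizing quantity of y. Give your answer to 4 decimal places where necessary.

MU_x ∝ 3·x^(-4/3), MU_y ∝ y^(-4/3), so MRS = 3·(y/x)^(4/3) = P_x/P_y.
Solve for the ratio: y/x = [(1/3)·P_x/P_y]^(0.75).
Substitute y = (y/x)·x into the budget: x* = M/(P_x + P_y·(y/x)).
Numerically y/x = 1.73408, so x* = 100/(12.5 + 2·1.73408) = 6.2625 and y* = 1.73408·6.2625 = 10.8596.

y* = 10.8596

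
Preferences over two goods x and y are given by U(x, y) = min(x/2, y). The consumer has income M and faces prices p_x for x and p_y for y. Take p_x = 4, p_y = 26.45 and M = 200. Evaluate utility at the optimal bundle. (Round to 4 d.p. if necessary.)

Demand: x*(p_x,p_y,M) = 2·M/(2·p_x + p_y), y* = M/(2·p_x + p_y).
Here 2·4 + 26.45 = 34.45, giving x* = 11.611 and y* = 5.8055.
Utility at the optimum: U(11.611, 5.8055) = 5.8055.

V = 5.8055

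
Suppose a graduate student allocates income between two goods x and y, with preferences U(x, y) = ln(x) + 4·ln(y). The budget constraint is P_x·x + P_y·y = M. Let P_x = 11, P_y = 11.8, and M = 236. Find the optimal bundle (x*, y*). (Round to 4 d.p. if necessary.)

The MRS is (1/4)·y/x. Set MRS = P_x/P_y.
Rearranging, P_y·y = 4·P_x·x. Substituting into the budget gives P_x·x·(1 + 4) = M.
Demand: x*(P_x,P_y,M) = 0.2·M/P_x and y* = 0.8·M/P_y.
At P_x=11, P_y=11.8, M=236: x* = 0.2·236/11 = 4.2909, y* = 16.

x* = 4.2909, y* = 16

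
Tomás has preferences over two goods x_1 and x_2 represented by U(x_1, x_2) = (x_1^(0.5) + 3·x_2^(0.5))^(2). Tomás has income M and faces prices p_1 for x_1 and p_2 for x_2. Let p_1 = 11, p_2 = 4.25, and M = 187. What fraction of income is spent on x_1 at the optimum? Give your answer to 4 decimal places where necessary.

Numerically x_2/x_1 = 60.290657, so x_1* = 187/(11 + 4.25·60.290657) = 0.6998 and x_2* = 60.290657·0.6998 = 42.1889.
Expenditure on x_1: 11·0.6998 = 7.6973; share = 0.0412.

share on x_1 = 0.0412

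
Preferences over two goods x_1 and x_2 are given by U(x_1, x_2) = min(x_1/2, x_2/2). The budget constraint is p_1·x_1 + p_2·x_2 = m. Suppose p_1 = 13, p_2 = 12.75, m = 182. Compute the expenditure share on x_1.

Leontief preferences: the optimum is at the kink where x_1/2 = x_2/2, i.e. x_2 = x_1.
Budget: p_1·x_1 + p_2·x_1 = m, so (2·p_1 + 2·p_2)·x_1 = 2·m.
Demand: x_1*(p_1,p_2,m) = 2·m/(2·p_1 + 2·p_2), x_2* = 2·m/(2·p_1 + 2·p_2).
Here 2·13 + 2·12.75 = 51.5, giving x_1* = 7.068 and x_2* = 7.068.
Expenditure on x_1: 13·7.068 = 91.8835; share = 0.5049.

share on x_1 = 0.5049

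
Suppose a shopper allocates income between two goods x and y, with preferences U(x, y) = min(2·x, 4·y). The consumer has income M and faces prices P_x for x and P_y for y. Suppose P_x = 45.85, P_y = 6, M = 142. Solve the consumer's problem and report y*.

Leontief preferences: the optimum is at the kink where x/4 = y/2, i.e. y = (1/2)·x.
Budget: P_x·x + P_y·(1/2)·x = M, so (4·P_x + 2·P_y)·x = 4·M.
Demand: x*(P_x,P_y,M) = 4·M/(4·P_x + 2·P_y), y* = 2·M/(4·P_x + 2·P_y).
Here 4·45.85 + 2·6 = 195.4, giving y* = 1.4534.

y* = 1.4534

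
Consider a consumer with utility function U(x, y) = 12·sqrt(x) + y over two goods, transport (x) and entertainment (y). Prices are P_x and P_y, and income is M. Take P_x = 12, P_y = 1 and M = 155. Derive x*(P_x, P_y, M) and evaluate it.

Solve: √x = 6·P_y/P_x, so x*(P_x,P_y) = (6·P_y/P_x)², and y* = (M − P_x·x*)/P_y.
Plugging in: x* = (6·1/12)² = 0.25.

x* = 0.25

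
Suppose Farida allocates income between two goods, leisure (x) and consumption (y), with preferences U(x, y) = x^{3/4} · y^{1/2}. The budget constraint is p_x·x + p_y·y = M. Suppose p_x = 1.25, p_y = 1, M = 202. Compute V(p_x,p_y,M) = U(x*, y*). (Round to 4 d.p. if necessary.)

V = 277.7475

Demand: x*(p_x,p_y,M) = 0.6·M/p_x and y* = 0.4·M/p_y.
At p_x=1.25, p_y=1, M=202: x* = 0.6·202/1.25 = 96.96, y* = 80.8.
Utility at the optimum: U(96.96, 80.8) = 277.7475.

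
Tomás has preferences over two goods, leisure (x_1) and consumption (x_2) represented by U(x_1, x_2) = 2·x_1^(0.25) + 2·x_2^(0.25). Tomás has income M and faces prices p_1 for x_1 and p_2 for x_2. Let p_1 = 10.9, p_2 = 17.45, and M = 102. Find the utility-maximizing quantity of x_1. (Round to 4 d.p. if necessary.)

x_1* = 5.0451

MRS = MU_x_1/MU_x_2 = (x_2/x_1)^(0.75). Set equal to p_1/p_2.
Solve for the ratio: x_2/x_1 = [p_1/p_2]^(4/3).
Substitute x_2 = (x_2/x_1)·x_1 into the budget: x_1* = M/(p_1 + p_2·(x_2/x_1)).
Numerically x_2/x_1 = 0.533959, so x_1* = 102/(10.9 + 17.45·0.533959) = 5.0451.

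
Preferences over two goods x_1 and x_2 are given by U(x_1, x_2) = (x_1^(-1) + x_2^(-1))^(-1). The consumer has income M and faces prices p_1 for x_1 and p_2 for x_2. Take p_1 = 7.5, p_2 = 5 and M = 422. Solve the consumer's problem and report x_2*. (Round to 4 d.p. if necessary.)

Substitute x_2 = (x_2/x_1)·x_1 into the budget: x_1* = M/(p_1 + p_2·(x_2/x_1)).
Numerically x_2/x_1 = 1.224745, so x_1* = 422/(7.5 + 5·1.224745) = 30.9754 and x_2* = 1.224745·30.9754 = 37.9369.

x_2* = 37.9369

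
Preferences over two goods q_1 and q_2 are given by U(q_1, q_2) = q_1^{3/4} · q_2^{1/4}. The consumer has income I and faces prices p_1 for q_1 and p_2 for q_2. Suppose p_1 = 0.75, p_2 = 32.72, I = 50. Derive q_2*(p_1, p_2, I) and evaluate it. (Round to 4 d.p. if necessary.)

MU_q_1/MU_q_2 = (0.75·q_2)/(0.25·q_1); tangency sets this equal to p_1/p_2.
So 0.75·p_2·q_2 = 0.25·p_1·q_1; combined with the budget, a share 0.75 of income goes to q_1.
Demand: q_1*(p_1,p_2,I) = 0.75·I/p_1 and q_2* = 0.25·I/p_2.
At p_1=0.75, p_2=32.72, I=50: q_2* = 0.25·50/32.72 = 0.382.

q_2* = 0.382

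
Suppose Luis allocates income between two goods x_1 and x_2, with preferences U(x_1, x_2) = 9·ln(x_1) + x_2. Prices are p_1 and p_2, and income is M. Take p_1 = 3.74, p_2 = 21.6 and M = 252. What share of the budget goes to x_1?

So x_1*(p_1,p_2) = 9·p_2/p_1, independent of income; and x_2* = (M − 9·p_2)/p_2.
At the given prices: x_1* = 9·21.6/3.74 = 51.9786, and x_2* = 2.6667.
Expenditure on x_1: 3.74·51.9786 = 194.4; share = 0.7714.

share on x_1 = 0.7714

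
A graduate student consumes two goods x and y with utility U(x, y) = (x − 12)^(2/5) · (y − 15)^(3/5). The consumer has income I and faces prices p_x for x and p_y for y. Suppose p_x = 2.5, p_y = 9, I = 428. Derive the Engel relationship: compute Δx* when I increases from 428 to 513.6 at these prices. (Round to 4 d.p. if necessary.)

Δx* = 13.696

Substituting into the budget: x* = 12 + 0.4·(I − 12·p_x − 15·p_y)/p_x, and y* = 15 + 0.6·(…)/p_y.
Discretionary income = 428 − 12·2.5 − 15·9 = 263; x* = 12 + 0.4·263/2.5 = 54.08.
At I' = 513.6: x* = 67.776. Change: 67.776 − 54.08 = 13.696.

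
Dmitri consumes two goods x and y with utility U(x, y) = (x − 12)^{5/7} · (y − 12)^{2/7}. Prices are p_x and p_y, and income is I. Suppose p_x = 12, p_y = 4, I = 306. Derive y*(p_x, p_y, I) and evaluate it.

MRS = (5/2)·(y−12)/(x−12). Tangency with p_x/p_y gives y−12 = (2/5)·(p_x/p_y)·(x−12).
After buying the subsistence bundle (12, 12), a share 5/7 of the remaining income goes to x: x* = 12 + 5/7·(I − 12p_x − 12p_y)/p_x.
Discretionary income = 306 − 12·12 − 12·4 = 114; y* = 12 + 2/7·114/4 = 20.1429.

y* = 20.1429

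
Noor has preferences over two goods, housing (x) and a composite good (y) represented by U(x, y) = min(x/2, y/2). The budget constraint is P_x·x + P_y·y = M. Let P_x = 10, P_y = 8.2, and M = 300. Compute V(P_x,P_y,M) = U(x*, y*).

V = 8.2418

With perfect complements, no substitution: consume in ratio x:y = 2:2.
Budget: P_x·x + P_y·x = M, so (2·P_x + 2·P_y)·x = 2·M.
Demand: x*(P_x,P_y,M) = 2·M/(2·P_x + 2·P_y), y* = 2·M/(2·P_x + 2·P_y).
Here 2·10 + 2·8.2 = 36.4, giving x* = 16.4835 and y* = 16.4835.
Utility at the optimum: U(16.4835, 16.4835) = 8.2418.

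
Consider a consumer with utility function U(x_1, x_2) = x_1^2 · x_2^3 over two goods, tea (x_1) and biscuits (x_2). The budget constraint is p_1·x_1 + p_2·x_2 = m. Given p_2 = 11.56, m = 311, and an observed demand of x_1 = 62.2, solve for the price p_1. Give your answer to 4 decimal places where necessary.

Tangency: MRS = (2/3)·x_2/x_1 = p_1/p_2.
So 2·p_2·x_2 = 3·p_1·x_1; combined with the budget, a share 0.4 of income goes to x_1.
Demand: x_1*(p_1,p_2,m) = 0.4·m/p_1 and x_2* = 0.6·m/p_2.
Set x_1* = 62.2 in the demand function and solve for p_1: p_1 = 2.

p_1 = 2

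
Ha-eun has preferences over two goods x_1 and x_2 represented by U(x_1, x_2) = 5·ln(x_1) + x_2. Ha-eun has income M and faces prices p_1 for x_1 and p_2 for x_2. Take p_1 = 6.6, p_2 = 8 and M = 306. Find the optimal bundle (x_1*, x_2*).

Set MRS = p_1/p_2: (5/x_1)/1 = p_1/p_2.
So x_1*(p_1,p_2) = 5·p_2/p_1, independent of income; and x_2* = (M − 5·p_2)/p_2.
At the given prices: x_1* = 5·8/6.6 = 6.0606, and x_2* = 33.25.

x_1* = 6.0606, x_2* = 33.25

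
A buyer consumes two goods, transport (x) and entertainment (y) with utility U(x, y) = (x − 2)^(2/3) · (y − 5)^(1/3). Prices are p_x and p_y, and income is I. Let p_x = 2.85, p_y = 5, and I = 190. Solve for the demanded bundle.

x* = 39.2632, y* = 15.62

This is Cobb-Douglas in (x−2, y−5): tangency gives 2/3·p_y·(y−5) = 1/3·p_x·(x−2).
After buying the subsistence bundle (2, 5), a share 2/3 of the remaining income goes to x: x* = 2 + 2/3·(I − 2p_x − 5p_y)/p_x.
Discretionary income = 190 − 2·2.85 − 5·5 = 159.3; x* = 2 + 2/3·159.3/2.85 = 39.2632; y* = 5 + 1/3·159.3/5 = 15.62.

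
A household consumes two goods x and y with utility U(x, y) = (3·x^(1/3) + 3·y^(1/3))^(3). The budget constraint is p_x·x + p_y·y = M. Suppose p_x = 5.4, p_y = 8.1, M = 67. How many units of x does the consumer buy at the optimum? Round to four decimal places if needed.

x* = 6.8304

MU_x ∝ 3·x^(-2/3), MU_y ∝ 3·y^(-2/3), so MRS = (y/x)^(2/3) = p_x/p_y.
Hence y/x = (p_x/p_y)^(1/(2/3)), i.e. raised to the 1.5 power.
Substitute y = (y/x)·x into the budget: x* = M/(p_x + p_y·(y/x)).
Numerically y/x = 0.544331, so x* = 67/(5.4 + 8.1·0.544331) = 6.8304.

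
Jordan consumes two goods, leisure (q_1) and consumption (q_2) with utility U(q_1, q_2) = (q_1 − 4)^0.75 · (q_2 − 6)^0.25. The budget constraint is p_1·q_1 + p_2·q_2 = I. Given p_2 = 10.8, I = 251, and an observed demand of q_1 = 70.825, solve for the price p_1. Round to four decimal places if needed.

Let q_1' = q_1−4, q_2' = q_2−6. MRS = 3·q_2'/q_1' = p_1/p_2.
After buying the subsistence bundle (4, 6), a share 0.75 of the remaining income goes to q_1: q_1* = 4 + 0.75·(I − 4p_1 − 6p_2)/p_1.
Set q_1* = 70.825 in the demand function and solve for p_1: p_1 = 2.

p_1 = 2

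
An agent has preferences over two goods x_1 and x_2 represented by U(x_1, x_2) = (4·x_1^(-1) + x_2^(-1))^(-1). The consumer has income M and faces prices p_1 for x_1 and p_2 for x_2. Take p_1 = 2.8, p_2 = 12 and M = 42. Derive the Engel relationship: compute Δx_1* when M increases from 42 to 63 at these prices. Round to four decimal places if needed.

Δx_1* = 3.6853

From the CES first-order condition, 4·(x_2/x_1)^(2) = p_1/p_2.
Hence x_2/x_1 = ((1/4)·p_1/p_2)^(1/(2)), i.e. raised to the 0.5 power.
With the ratio pinned down, the budget gives x_1* = M/(p_1 + p_2·(x_2/x_1)) and x_2* = (x_2/x_1)·x_1*.
Numerically x_2/x_1 = 0.241523, so x_1* = 42/(2.8 + 12·0.241523) = 7.3707.
At M' = 63: x_1* = 11.056. Change: 11.056 − 7.3707 = 3.6853.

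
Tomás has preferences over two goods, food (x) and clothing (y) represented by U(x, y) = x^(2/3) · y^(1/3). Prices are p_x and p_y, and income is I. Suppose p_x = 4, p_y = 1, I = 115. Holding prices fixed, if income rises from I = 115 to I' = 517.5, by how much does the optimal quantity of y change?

MU_x/MU_y = (2/3·y)/(1/3·x); tangency sets this equal to p_x/p_y.
So 2/3·p_y·y = 1/3·p_x·x; combined with the budget, a share 2/3 of income goes to x.
Demand: x*(p_x,p_y,I) = 2/3·I/p_x and y* = 1/3·I/p_y.
At p_x=4, p_y=1, I=115: y* = 1/3·115/1 = 38.3333.
At I' = 517.5: y* = 172.5. Change: 172.5 − 38.3333 = 134.1667.

Δy* = 134.1667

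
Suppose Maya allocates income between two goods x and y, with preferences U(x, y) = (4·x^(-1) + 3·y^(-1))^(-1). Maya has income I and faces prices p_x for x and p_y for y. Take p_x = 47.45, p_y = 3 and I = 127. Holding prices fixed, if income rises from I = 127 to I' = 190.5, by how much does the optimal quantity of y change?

Δy* = 3.785

MRS = MU_x/MU_y = (4/3)·(y/x)^(2). Set equal to p_x/p_y.
Hence y/x = ((3/4)·p_x/p_y)^(1/(2)), i.e. raised to the 0.5 power.
With the ratio pinned down, the budget gives x* = I/(p_x + p_y·(y/x)) and y* = (y/x)·x*.
Numerically y/x = 3.444198, so x* = 127/(47.45 + 3·3.444198) = 2.1979 and y* = 3.444198·2.1979 = 7.57.
At I' = 190.5: y* = 11.355. Change: 11.355 − 7.57 = 3.785.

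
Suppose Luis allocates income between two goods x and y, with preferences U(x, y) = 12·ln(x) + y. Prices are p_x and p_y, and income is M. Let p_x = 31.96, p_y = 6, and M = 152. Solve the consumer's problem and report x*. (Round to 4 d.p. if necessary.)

Set MRS = p_x/p_y: (12/x)/1 = p_x/p_y.
So x*(p_x,p_y) = 12·p_y/p_x, independent of income; and y* = (M − 12·p_y)/p_y.
At the given prices: x* = 12·6/31.96 = 2.2528.

x* = 2.2528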